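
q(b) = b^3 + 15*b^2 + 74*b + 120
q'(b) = 3*b^2 + 30*b + 74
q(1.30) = 243.75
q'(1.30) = 118.07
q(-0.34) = 96.53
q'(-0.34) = 64.15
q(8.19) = 2281.55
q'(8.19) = 520.93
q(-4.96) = -0.04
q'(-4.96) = -1.00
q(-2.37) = 15.56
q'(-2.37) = 19.75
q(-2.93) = 6.80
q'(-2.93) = 11.85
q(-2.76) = 9.00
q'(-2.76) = 14.05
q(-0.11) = 112.04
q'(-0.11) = 70.74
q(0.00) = 120.00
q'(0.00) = 74.00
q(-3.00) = 6.00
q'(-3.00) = 11.00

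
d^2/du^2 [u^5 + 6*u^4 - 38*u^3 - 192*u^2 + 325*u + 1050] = 20*u^3 + 72*u^2 - 228*u - 384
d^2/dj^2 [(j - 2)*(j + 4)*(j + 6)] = 6*j + 16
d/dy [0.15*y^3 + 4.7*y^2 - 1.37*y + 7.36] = 0.45*y^2 + 9.4*y - 1.37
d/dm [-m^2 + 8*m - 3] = 8 - 2*m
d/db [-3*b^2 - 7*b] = -6*b - 7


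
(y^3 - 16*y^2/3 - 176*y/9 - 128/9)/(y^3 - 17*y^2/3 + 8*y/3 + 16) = (3*y^2 - 20*y - 32)/(3*(y^2 - 7*y + 12))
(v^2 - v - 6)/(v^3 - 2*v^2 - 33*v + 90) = (v + 2)/(v^2 + v - 30)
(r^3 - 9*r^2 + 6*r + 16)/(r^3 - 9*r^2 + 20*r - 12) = (r^2 - 7*r - 8)/(r^2 - 7*r + 6)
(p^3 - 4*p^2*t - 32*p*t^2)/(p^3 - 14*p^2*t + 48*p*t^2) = (p + 4*t)/(p - 6*t)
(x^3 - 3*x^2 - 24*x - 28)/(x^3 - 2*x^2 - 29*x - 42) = (x + 2)/(x + 3)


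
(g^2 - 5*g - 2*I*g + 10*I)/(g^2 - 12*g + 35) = (g - 2*I)/(g - 7)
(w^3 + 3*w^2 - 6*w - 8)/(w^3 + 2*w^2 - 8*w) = (w + 1)/w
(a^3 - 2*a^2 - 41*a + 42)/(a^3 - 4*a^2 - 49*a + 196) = (a^2 + 5*a - 6)/(a^2 + 3*a - 28)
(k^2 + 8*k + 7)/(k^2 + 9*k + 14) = (k + 1)/(k + 2)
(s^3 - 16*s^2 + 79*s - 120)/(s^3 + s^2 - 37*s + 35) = (s^2 - 11*s + 24)/(s^2 + 6*s - 7)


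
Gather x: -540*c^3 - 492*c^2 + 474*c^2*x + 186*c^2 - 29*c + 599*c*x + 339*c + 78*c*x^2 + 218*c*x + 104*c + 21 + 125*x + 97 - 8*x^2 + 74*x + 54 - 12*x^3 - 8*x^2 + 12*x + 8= -540*c^3 - 306*c^2 + 414*c - 12*x^3 + x^2*(78*c - 16) + x*(474*c^2 + 817*c + 211) + 180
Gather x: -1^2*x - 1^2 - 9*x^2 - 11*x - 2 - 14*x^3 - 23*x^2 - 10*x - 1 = -14*x^3 - 32*x^2 - 22*x - 4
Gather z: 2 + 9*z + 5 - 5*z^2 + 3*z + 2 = -5*z^2 + 12*z + 9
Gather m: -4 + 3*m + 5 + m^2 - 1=m^2 + 3*m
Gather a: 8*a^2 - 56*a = 8*a^2 - 56*a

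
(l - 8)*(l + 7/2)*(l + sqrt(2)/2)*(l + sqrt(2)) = l^4 - 9*l^3/2 + 3*sqrt(2)*l^3/2 - 27*l^2 - 27*sqrt(2)*l^2/4 - 42*sqrt(2)*l - 9*l/2 - 28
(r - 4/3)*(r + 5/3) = r^2 + r/3 - 20/9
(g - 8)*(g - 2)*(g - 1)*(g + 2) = g^4 - 9*g^3 + 4*g^2 + 36*g - 32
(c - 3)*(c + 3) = c^2 - 9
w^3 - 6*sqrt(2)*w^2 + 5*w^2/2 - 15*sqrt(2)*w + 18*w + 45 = (w + 5/2)*(w - 3*sqrt(2))^2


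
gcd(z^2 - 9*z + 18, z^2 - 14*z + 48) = z - 6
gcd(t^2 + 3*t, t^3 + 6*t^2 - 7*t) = t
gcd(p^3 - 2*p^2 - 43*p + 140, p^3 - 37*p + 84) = p^2 + 3*p - 28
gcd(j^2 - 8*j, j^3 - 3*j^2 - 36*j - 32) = j - 8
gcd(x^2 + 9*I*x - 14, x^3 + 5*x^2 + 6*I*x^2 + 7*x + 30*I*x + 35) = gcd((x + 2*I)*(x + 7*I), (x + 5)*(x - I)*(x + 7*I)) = x + 7*I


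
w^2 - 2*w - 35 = (w - 7)*(w + 5)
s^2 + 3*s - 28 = (s - 4)*(s + 7)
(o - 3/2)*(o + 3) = o^2 + 3*o/2 - 9/2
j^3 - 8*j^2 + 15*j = j*(j - 5)*(j - 3)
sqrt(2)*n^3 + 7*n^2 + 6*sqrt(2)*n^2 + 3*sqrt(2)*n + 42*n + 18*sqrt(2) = (n + 6)*(n + 3*sqrt(2))*(sqrt(2)*n + 1)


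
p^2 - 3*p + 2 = (p - 2)*(p - 1)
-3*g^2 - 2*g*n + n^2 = (-3*g + n)*(g + n)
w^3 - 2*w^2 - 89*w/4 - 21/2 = (w - 6)*(w + 1/2)*(w + 7/2)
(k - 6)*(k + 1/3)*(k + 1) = k^3 - 14*k^2/3 - 23*k/3 - 2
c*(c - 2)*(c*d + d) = c^3*d - c^2*d - 2*c*d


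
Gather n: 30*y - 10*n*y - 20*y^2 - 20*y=-10*n*y - 20*y^2 + 10*y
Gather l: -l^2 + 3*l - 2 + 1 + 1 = -l^2 + 3*l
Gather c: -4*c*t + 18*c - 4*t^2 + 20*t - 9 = c*(18 - 4*t) - 4*t^2 + 20*t - 9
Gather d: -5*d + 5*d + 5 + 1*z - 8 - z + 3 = 0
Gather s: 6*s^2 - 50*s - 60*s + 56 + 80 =6*s^2 - 110*s + 136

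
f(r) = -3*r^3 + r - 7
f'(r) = 1 - 9*r^2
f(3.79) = -166.53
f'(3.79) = -128.28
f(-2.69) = 48.71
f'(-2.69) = -64.12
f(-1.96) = 13.63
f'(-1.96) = -33.57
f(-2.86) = 60.32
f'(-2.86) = -72.62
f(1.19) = -10.87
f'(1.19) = -11.74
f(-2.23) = 24.04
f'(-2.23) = -43.76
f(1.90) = -25.68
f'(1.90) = -31.49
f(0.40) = -6.79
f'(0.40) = -0.44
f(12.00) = -5179.00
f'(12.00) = -1295.00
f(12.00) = -5179.00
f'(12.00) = -1295.00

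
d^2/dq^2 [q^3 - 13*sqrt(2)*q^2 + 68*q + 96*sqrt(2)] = 6*q - 26*sqrt(2)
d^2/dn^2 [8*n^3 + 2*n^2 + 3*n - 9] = 48*n + 4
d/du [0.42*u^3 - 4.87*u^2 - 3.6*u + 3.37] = 1.26*u^2 - 9.74*u - 3.6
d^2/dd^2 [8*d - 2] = 0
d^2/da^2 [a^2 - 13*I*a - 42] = 2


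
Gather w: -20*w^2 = -20*w^2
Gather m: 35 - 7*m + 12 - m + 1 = 48 - 8*m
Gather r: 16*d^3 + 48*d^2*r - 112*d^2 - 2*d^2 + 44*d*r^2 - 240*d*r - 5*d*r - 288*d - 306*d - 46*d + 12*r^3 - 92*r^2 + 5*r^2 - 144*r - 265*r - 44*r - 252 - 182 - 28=16*d^3 - 114*d^2 - 640*d + 12*r^3 + r^2*(44*d - 87) + r*(48*d^2 - 245*d - 453) - 462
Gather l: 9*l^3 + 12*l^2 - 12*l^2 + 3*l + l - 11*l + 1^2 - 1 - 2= 9*l^3 - 7*l - 2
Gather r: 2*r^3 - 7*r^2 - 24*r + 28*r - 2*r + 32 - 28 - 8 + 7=2*r^3 - 7*r^2 + 2*r + 3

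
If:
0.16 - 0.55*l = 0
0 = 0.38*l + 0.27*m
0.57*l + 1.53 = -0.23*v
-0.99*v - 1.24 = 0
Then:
No Solution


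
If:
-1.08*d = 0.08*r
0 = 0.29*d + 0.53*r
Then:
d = 0.00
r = 0.00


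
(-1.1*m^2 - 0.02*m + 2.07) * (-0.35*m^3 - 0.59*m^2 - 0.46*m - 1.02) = 0.385*m^5 + 0.656*m^4 - 0.2067*m^3 - 0.0900999999999997*m^2 - 0.9318*m - 2.1114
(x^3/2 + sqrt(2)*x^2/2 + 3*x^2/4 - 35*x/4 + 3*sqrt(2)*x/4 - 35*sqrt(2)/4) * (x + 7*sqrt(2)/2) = x^4/2 + 3*x^3/4 + 9*sqrt(2)*x^3/4 - 21*x^2/4 + 27*sqrt(2)*x^2/8 - 315*sqrt(2)*x/8 + 21*x/4 - 245/4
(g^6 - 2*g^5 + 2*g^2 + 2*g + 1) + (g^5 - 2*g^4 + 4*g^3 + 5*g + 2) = g^6 - g^5 - 2*g^4 + 4*g^3 + 2*g^2 + 7*g + 3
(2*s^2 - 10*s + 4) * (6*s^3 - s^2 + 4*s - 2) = 12*s^5 - 62*s^4 + 42*s^3 - 48*s^2 + 36*s - 8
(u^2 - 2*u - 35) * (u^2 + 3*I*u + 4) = u^4 - 2*u^3 + 3*I*u^3 - 31*u^2 - 6*I*u^2 - 8*u - 105*I*u - 140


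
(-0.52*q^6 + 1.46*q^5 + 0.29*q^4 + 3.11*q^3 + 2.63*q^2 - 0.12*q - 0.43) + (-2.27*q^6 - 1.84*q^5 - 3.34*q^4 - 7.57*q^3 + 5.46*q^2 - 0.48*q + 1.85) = -2.79*q^6 - 0.38*q^5 - 3.05*q^4 - 4.46*q^3 + 8.09*q^2 - 0.6*q + 1.42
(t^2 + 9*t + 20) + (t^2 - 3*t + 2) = 2*t^2 + 6*t + 22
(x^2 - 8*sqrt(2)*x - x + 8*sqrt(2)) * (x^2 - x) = x^4 - 8*sqrt(2)*x^3 - 2*x^3 + x^2 + 16*sqrt(2)*x^2 - 8*sqrt(2)*x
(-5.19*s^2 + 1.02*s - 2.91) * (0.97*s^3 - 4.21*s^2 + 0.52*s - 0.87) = -5.0343*s^5 + 22.8393*s^4 - 9.8157*s^3 + 17.2968*s^2 - 2.4006*s + 2.5317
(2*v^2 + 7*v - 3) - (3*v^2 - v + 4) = -v^2 + 8*v - 7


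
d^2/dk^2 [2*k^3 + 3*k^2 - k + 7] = 12*k + 6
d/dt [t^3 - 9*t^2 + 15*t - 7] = 3*t^2 - 18*t + 15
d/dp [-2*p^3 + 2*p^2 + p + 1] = -6*p^2 + 4*p + 1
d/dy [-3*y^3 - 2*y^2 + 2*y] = -9*y^2 - 4*y + 2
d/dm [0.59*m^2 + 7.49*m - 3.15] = 1.18*m + 7.49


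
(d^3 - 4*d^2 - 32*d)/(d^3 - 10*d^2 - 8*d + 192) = d/(d - 6)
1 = 1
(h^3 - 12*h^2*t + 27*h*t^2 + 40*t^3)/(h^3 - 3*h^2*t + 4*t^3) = (h^2 - 13*h*t + 40*t^2)/(h^2 - 4*h*t + 4*t^2)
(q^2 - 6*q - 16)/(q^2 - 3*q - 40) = (q + 2)/(q + 5)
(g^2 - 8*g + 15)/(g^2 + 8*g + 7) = (g^2 - 8*g + 15)/(g^2 + 8*g + 7)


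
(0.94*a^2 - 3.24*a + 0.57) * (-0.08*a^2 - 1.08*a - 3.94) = -0.0752*a^4 - 0.756*a^3 - 0.249999999999999*a^2 + 12.15*a - 2.2458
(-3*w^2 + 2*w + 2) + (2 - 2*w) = 4 - 3*w^2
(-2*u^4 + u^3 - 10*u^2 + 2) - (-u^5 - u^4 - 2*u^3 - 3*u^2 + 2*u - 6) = u^5 - u^4 + 3*u^3 - 7*u^2 - 2*u + 8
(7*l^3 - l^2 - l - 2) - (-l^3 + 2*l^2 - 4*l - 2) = 8*l^3 - 3*l^2 + 3*l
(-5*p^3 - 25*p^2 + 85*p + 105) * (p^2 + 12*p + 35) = -5*p^5 - 85*p^4 - 390*p^3 + 250*p^2 + 4235*p + 3675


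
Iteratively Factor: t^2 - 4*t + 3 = (t - 1)*(t - 3)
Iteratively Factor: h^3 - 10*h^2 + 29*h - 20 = (h - 1)*(h^2 - 9*h + 20) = (h - 4)*(h - 1)*(h - 5)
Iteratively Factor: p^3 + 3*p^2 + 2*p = (p + 1)*(p^2 + 2*p) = p*(p + 1)*(p + 2)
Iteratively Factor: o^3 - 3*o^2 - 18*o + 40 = (o - 5)*(o^2 + 2*o - 8) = (o - 5)*(o - 2)*(o + 4)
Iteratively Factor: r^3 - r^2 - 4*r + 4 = (r + 2)*(r^2 - 3*r + 2) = (r - 1)*(r + 2)*(r - 2)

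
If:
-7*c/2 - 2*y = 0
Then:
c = -4*y/7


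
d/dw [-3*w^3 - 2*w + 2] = -9*w^2 - 2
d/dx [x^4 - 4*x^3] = 4*x^2*(x - 3)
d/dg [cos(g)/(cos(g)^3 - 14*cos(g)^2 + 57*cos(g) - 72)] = 2*(cos(g)^2 - 4*cos(g) - 12)*sin(g)/((cos(g) - 8)^2*(cos(g) - 3)^3)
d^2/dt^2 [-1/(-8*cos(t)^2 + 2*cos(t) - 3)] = 2*(128*sin(t)^4 - 18*sin(t)^2 + 33*cos(t) - 6*cos(3*t) - 90)/(8*sin(t)^2 + 2*cos(t) - 11)^3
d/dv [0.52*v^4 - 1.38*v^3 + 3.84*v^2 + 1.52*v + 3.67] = 2.08*v^3 - 4.14*v^2 + 7.68*v + 1.52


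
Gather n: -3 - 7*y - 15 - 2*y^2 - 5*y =-2*y^2 - 12*y - 18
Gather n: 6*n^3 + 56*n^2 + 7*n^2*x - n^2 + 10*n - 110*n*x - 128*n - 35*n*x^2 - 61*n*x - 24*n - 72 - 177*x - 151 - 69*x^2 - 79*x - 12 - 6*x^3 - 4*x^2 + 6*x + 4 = 6*n^3 + n^2*(7*x + 55) + n*(-35*x^2 - 171*x - 142) - 6*x^3 - 73*x^2 - 250*x - 231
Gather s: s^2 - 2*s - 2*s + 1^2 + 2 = s^2 - 4*s + 3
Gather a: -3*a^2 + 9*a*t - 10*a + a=-3*a^2 + a*(9*t - 9)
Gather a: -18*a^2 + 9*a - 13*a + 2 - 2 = -18*a^2 - 4*a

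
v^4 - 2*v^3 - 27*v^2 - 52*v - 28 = (v - 7)*(v + 1)*(v + 2)^2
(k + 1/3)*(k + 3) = k^2 + 10*k/3 + 1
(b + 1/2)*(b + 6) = b^2 + 13*b/2 + 3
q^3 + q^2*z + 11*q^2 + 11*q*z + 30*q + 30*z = (q + 5)*(q + 6)*(q + z)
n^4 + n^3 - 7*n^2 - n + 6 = (n - 2)*(n - 1)*(n + 1)*(n + 3)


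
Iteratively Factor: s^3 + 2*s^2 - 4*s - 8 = (s - 2)*(s^2 + 4*s + 4) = (s - 2)*(s + 2)*(s + 2)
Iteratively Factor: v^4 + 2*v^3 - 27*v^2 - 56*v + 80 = (v - 5)*(v^3 + 7*v^2 + 8*v - 16) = (v - 5)*(v - 1)*(v^2 + 8*v + 16) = (v - 5)*(v - 1)*(v + 4)*(v + 4)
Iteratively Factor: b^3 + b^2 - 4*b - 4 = (b - 2)*(b^2 + 3*b + 2) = (b - 2)*(b + 2)*(b + 1)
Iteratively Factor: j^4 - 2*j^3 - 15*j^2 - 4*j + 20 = (j + 2)*(j^3 - 4*j^2 - 7*j + 10) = (j + 2)^2*(j^2 - 6*j + 5) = (j - 5)*(j + 2)^2*(j - 1)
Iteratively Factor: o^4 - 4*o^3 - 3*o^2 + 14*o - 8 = (o - 4)*(o^3 - 3*o + 2) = (o - 4)*(o + 2)*(o^2 - 2*o + 1) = (o - 4)*(o - 1)*(o + 2)*(o - 1)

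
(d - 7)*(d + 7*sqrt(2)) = d^2 - 7*d + 7*sqrt(2)*d - 49*sqrt(2)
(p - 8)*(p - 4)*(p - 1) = p^3 - 13*p^2 + 44*p - 32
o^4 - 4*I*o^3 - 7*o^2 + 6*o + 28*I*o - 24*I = (o - 2)*(o - 1)*(o + 3)*(o - 4*I)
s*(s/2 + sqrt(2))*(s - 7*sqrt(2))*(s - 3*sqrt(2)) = s^4/2 - 4*sqrt(2)*s^3 + s^2 + 42*sqrt(2)*s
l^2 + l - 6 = (l - 2)*(l + 3)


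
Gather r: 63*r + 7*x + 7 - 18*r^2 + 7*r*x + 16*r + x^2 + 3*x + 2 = -18*r^2 + r*(7*x + 79) + x^2 + 10*x + 9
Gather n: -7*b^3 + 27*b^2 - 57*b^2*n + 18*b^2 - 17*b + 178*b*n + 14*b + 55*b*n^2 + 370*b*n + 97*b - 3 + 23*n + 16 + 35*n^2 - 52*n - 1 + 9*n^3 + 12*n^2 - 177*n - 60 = -7*b^3 + 45*b^2 + 94*b + 9*n^3 + n^2*(55*b + 47) + n*(-57*b^2 + 548*b - 206) - 48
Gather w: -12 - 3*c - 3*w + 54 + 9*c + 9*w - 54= 6*c + 6*w - 12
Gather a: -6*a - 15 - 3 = -6*a - 18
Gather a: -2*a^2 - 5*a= -2*a^2 - 5*a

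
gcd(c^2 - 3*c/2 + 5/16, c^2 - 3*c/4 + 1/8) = c - 1/4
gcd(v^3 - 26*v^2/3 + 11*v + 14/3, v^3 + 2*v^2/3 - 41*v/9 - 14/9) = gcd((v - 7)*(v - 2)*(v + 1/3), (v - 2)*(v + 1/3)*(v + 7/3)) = v^2 - 5*v/3 - 2/3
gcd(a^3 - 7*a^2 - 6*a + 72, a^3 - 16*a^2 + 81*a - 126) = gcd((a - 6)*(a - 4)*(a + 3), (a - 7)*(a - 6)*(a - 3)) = a - 6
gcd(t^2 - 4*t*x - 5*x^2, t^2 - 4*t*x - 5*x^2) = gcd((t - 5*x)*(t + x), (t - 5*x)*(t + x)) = -t^2 + 4*t*x + 5*x^2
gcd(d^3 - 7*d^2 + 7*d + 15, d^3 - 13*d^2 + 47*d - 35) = d - 5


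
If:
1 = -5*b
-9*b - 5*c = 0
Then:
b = -1/5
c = 9/25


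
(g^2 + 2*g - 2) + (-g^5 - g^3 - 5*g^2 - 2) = -g^5 - g^3 - 4*g^2 + 2*g - 4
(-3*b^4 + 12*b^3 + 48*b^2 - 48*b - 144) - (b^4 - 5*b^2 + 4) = -4*b^4 + 12*b^3 + 53*b^2 - 48*b - 148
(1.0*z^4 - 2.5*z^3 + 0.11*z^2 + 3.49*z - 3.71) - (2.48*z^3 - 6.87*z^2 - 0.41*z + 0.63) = 1.0*z^4 - 4.98*z^3 + 6.98*z^2 + 3.9*z - 4.34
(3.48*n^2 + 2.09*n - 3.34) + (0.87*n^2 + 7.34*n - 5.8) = 4.35*n^2 + 9.43*n - 9.14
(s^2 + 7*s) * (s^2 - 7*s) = s^4 - 49*s^2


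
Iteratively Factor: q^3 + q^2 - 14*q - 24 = (q + 3)*(q^2 - 2*q - 8) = (q - 4)*(q + 3)*(q + 2)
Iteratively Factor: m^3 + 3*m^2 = (m)*(m^2 + 3*m) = m^2*(m + 3)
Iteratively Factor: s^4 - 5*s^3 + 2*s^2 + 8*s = (s)*(s^3 - 5*s^2 + 2*s + 8) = s*(s + 1)*(s^2 - 6*s + 8) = s*(s - 4)*(s + 1)*(s - 2)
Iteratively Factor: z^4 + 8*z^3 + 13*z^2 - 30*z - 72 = (z + 3)*(z^3 + 5*z^2 - 2*z - 24) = (z - 2)*(z + 3)*(z^2 + 7*z + 12) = (z - 2)*(z + 3)^2*(z + 4)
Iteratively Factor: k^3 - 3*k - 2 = (k - 2)*(k^2 + 2*k + 1) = (k - 2)*(k + 1)*(k + 1)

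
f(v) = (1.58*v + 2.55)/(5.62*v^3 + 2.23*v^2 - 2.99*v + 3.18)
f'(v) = (1.58*v + 2.55)*(-16.86*v^2 - 4.46*v + 2.99)/(5.62*v^3 + 2.23*v^2 - 2.99*v + 3.18)^2 + 1.58/(5.62*v^3 + 2.23*v^2 - 2.99*v + 3.18) = (-17.7592*v^3 - 46.5164*v^2 - 11.373*v + 12.6489)/(31.5844*v^6 + 25.0652*v^5 - 28.6347*v^4 + 22.4078*v^3 + 23.1229*v^2 - 19.0164*v + 10.1124)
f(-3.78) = 0.01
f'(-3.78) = 0.01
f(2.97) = 0.04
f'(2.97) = -0.03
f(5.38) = 0.01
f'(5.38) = -0.00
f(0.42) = 1.18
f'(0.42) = -0.22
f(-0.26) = 0.53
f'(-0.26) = 0.79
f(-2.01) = 0.02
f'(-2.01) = -0.01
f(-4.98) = 0.01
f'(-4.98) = 0.00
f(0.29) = 1.14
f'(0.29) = 0.72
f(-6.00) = 0.01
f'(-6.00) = 0.00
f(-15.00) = 0.00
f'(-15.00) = 0.00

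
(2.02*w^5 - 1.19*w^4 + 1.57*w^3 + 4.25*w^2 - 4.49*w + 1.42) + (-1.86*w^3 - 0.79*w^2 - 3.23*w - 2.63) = 2.02*w^5 - 1.19*w^4 - 0.29*w^3 + 3.46*w^2 - 7.72*w - 1.21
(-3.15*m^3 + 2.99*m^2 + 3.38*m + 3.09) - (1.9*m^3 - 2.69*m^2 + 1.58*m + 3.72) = -5.05*m^3 + 5.68*m^2 + 1.8*m - 0.63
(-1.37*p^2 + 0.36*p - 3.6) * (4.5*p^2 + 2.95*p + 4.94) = -6.165*p^4 - 2.4215*p^3 - 21.9058*p^2 - 8.8416*p - 17.784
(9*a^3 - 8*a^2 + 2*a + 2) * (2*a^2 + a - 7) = 18*a^5 - 7*a^4 - 67*a^3 + 62*a^2 - 12*a - 14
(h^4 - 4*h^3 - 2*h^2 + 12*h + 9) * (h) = h^5 - 4*h^4 - 2*h^3 + 12*h^2 + 9*h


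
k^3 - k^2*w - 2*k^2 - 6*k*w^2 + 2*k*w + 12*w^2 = (k - 2)*(k - 3*w)*(k + 2*w)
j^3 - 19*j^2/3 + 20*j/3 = j*(j - 5)*(j - 4/3)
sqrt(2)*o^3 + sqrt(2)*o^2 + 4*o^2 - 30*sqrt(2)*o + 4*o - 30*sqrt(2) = (o - 3*sqrt(2))*(o + 5*sqrt(2))*(sqrt(2)*o + sqrt(2))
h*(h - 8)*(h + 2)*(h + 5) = h^4 - h^3 - 46*h^2 - 80*h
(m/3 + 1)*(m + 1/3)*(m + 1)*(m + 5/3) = m^4/3 + 2*m^3 + 104*m^2/27 + 74*m/27 + 5/9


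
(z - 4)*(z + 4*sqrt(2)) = z^2 - 4*z + 4*sqrt(2)*z - 16*sqrt(2)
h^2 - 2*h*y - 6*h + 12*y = (h - 6)*(h - 2*y)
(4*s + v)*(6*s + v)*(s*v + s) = 24*s^3*v + 24*s^3 + 10*s^2*v^2 + 10*s^2*v + s*v^3 + s*v^2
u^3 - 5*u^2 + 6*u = u*(u - 3)*(u - 2)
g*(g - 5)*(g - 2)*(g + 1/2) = g^4 - 13*g^3/2 + 13*g^2/2 + 5*g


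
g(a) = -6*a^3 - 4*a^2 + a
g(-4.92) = 612.83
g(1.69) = -38.70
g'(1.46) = -49.05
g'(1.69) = -63.93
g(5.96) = -1406.38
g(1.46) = -25.74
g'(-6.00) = -599.00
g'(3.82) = -292.22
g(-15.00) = 19335.00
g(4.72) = -715.32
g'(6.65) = -848.20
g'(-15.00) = -3929.00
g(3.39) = -276.33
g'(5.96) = -686.07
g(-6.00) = 1146.00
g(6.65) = -1934.72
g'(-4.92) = -395.36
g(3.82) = -389.01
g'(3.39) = -232.98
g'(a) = -18*a^2 - 8*a + 1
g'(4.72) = -437.77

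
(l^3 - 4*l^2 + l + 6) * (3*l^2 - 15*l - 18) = 3*l^5 - 27*l^4 + 45*l^3 + 75*l^2 - 108*l - 108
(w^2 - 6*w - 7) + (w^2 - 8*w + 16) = 2*w^2 - 14*w + 9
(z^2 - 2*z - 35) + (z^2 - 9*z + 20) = 2*z^2 - 11*z - 15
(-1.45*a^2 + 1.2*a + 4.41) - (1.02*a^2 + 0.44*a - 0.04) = -2.47*a^2 + 0.76*a + 4.45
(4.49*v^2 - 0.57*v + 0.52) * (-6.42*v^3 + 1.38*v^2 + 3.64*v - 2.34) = -28.8258*v^5 + 9.8556*v^4 + 12.2186*v^3 - 11.8638*v^2 + 3.2266*v - 1.2168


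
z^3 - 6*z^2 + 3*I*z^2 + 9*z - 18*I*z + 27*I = (z - 3)^2*(z + 3*I)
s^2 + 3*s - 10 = (s - 2)*(s + 5)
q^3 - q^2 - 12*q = q*(q - 4)*(q + 3)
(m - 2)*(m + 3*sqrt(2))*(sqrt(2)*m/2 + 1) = sqrt(2)*m^3/2 - sqrt(2)*m^2 + 4*m^2 - 8*m + 3*sqrt(2)*m - 6*sqrt(2)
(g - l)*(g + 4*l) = g^2 + 3*g*l - 4*l^2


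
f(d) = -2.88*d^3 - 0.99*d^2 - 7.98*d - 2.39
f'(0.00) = -7.98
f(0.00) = -2.39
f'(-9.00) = -690.00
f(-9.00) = 2088.76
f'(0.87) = -16.24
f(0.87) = -11.98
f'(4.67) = -205.66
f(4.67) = -354.57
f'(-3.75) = -122.06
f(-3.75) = 165.49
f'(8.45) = -641.63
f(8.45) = -1878.16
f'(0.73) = -14.03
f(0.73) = -9.86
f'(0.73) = -14.03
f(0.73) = -9.86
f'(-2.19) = -45.08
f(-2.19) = 40.59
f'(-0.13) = -7.87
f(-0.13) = -1.36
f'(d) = -8.64*d^2 - 1.98*d - 7.98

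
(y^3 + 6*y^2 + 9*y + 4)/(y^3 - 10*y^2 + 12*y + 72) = (y^3 + 6*y^2 + 9*y + 4)/(y^3 - 10*y^2 + 12*y + 72)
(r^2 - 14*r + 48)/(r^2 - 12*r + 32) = (r - 6)/(r - 4)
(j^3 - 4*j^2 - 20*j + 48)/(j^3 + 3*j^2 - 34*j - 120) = (j - 2)/(j + 5)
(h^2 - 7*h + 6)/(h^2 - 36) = (h - 1)/(h + 6)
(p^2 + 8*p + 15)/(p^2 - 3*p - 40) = (p + 3)/(p - 8)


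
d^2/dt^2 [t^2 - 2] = 2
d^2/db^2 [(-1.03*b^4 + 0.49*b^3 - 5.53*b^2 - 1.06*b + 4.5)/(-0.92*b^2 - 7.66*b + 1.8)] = (1.743584*b^6 + 43.551696*b^5 + 352.381128*b^4 - 362.498872*b^3 + 112.6764*b^2 - 189.26784*b - 477.91944)/(0.778688*b^6 + 19.450272*b^5 + 157.374096*b^4 + 373.345336*b^3 - 307.90584*b^2 + 74.4552*b - 5.832)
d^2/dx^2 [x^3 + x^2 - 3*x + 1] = 6*x + 2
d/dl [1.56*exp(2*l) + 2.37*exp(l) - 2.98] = (3.12*exp(l) + 2.37)*exp(l)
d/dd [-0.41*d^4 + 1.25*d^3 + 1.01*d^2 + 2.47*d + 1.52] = -1.64*d^3 + 3.75*d^2 + 2.02*d + 2.47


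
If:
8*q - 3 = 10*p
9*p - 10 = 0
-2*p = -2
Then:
No Solution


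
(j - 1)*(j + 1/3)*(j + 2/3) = j^3 - 7*j/9 - 2/9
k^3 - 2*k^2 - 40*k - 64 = (k - 8)*(k + 2)*(k + 4)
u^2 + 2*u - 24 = (u - 4)*(u + 6)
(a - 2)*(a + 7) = a^2 + 5*a - 14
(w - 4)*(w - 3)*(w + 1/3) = w^3 - 20*w^2/3 + 29*w/3 + 4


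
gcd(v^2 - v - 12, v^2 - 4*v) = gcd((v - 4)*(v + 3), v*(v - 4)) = v - 4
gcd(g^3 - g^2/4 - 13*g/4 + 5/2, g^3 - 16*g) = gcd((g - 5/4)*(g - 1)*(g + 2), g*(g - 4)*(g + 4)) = 1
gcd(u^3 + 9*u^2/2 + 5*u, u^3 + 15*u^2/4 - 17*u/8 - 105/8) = u + 5/2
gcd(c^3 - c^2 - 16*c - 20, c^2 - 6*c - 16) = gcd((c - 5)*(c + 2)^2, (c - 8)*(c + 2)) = c + 2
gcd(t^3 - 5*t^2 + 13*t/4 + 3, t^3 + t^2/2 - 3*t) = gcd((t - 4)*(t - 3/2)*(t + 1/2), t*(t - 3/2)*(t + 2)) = t - 3/2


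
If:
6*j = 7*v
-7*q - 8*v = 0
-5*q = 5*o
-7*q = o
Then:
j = 0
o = 0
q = 0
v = 0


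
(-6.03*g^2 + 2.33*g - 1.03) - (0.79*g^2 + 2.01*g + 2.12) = -6.82*g^2 + 0.32*g - 3.15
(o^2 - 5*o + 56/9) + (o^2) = 2*o^2 - 5*o + 56/9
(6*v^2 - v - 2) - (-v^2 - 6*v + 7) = 7*v^2 + 5*v - 9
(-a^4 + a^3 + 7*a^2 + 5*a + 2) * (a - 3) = -a^5 + 4*a^4 + 4*a^3 - 16*a^2 - 13*a - 6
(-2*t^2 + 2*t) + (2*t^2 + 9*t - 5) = 11*t - 5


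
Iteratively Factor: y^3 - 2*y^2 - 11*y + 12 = (y + 3)*(y^2 - 5*y + 4) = (y - 1)*(y + 3)*(y - 4)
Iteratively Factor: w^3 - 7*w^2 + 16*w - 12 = (w - 2)*(w^2 - 5*w + 6) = (w - 2)^2*(w - 3)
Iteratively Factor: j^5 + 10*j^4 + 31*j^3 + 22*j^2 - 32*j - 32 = (j - 1)*(j^4 + 11*j^3 + 42*j^2 + 64*j + 32) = (j - 1)*(j + 4)*(j^3 + 7*j^2 + 14*j + 8) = (j - 1)*(j + 1)*(j + 4)*(j^2 + 6*j + 8) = (j - 1)*(j + 1)*(j + 4)^2*(j + 2)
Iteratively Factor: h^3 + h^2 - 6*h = (h + 3)*(h^2 - 2*h) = h*(h + 3)*(h - 2)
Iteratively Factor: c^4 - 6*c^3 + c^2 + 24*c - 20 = (c + 2)*(c^3 - 8*c^2 + 17*c - 10) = (c - 2)*(c + 2)*(c^2 - 6*c + 5) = (c - 2)*(c - 1)*(c + 2)*(c - 5)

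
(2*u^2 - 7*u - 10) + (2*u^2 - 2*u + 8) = 4*u^2 - 9*u - 2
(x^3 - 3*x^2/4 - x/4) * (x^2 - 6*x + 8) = x^5 - 27*x^4/4 + 49*x^3/4 - 9*x^2/2 - 2*x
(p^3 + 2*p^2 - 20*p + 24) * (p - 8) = p^4 - 6*p^3 - 36*p^2 + 184*p - 192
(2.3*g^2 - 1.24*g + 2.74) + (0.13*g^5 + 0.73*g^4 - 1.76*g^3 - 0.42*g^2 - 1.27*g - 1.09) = 0.13*g^5 + 0.73*g^4 - 1.76*g^3 + 1.88*g^2 - 2.51*g + 1.65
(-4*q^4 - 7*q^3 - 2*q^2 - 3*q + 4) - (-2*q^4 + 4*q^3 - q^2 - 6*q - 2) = -2*q^4 - 11*q^3 - q^2 + 3*q + 6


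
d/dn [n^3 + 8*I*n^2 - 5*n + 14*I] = 3*n^2 + 16*I*n - 5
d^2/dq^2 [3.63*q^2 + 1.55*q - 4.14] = 7.26000000000000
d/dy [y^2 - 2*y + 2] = 2*y - 2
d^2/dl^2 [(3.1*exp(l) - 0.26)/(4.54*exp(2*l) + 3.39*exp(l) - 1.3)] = (63.89596*exp(4*l) - 69.146924*exp(3*l) + 97.772532*exp(2*l) + 4.535674*exp(l) + 4.09318)*exp(l)/(93.576664*exp(6*l) + 209.619972*exp(5*l) + 76.137162*exp(4*l) - 81.088461*exp(3*l) - 21.80139*exp(2*l) + 17.1873*exp(l) - 2.197)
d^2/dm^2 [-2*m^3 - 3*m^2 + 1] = -12*m - 6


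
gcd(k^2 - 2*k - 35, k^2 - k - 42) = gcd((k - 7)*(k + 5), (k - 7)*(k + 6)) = k - 7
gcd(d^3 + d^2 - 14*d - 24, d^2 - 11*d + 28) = d - 4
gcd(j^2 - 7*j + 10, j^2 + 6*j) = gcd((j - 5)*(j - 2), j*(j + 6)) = 1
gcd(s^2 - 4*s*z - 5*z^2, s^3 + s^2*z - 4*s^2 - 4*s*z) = s + z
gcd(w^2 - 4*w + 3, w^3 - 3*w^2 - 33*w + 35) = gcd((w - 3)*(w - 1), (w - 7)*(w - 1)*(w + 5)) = w - 1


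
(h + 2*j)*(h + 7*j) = h^2 + 9*h*j + 14*j^2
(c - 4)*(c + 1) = c^2 - 3*c - 4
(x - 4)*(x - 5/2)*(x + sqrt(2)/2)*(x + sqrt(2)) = x^4 - 13*x^3/2 + 3*sqrt(2)*x^3/2 - 39*sqrt(2)*x^2/4 + 11*x^2 - 13*x/2 + 15*sqrt(2)*x + 10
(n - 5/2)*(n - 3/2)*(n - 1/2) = n^3 - 9*n^2/2 + 23*n/4 - 15/8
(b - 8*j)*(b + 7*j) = b^2 - b*j - 56*j^2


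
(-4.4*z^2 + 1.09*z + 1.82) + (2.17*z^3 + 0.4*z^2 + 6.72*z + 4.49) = 2.17*z^3 - 4.0*z^2 + 7.81*z + 6.31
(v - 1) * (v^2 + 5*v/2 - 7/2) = v^3 + 3*v^2/2 - 6*v + 7/2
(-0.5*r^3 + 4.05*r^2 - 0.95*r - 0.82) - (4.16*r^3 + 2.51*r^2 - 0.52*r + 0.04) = -4.66*r^3 + 1.54*r^2 - 0.43*r - 0.86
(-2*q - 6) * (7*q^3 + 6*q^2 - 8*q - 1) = -14*q^4 - 54*q^3 - 20*q^2 + 50*q + 6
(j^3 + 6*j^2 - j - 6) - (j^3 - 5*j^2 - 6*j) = 11*j^2 + 5*j - 6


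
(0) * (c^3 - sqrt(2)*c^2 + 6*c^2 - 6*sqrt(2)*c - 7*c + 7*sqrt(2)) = 0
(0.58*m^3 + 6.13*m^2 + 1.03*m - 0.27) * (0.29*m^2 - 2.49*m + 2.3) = 0.1682*m^5 + 0.3335*m^4 - 13.631*m^3 + 11.456*m^2 + 3.0413*m - 0.621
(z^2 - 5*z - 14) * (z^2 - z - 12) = z^4 - 6*z^3 - 21*z^2 + 74*z + 168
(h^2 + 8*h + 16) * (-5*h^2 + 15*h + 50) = -5*h^4 - 25*h^3 + 90*h^2 + 640*h + 800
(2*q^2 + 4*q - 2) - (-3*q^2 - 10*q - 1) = 5*q^2 + 14*q - 1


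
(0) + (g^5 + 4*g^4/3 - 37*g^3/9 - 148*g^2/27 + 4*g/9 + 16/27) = g^5 + 4*g^4/3 - 37*g^3/9 - 148*g^2/27 + 4*g/9 + 16/27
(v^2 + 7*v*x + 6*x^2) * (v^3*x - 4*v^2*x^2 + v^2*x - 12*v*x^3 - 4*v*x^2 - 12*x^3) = v^5*x + 3*v^4*x^2 + v^4*x - 34*v^3*x^3 + 3*v^3*x^2 - 108*v^2*x^4 - 34*v^2*x^3 - 72*v*x^5 - 108*v*x^4 - 72*x^5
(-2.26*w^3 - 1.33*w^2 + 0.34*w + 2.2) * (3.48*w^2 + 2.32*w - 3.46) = -7.8648*w^5 - 9.8716*w^4 + 5.9172*w^3 + 13.0466*w^2 + 3.9276*w - 7.612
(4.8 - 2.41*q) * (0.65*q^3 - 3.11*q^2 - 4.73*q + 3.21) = -1.5665*q^4 + 10.6151*q^3 - 3.5287*q^2 - 30.4401*q + 15.408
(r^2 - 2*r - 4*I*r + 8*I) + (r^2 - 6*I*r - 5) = 2*r^2 - 2*r - 10*I*r - 5 + 8*I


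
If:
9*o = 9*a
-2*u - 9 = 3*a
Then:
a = -2*u/3 - 3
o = -2*u/3 - 3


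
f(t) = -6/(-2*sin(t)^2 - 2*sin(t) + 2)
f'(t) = -6*(4*sin(t)*cos(t) + 2*cos(t))/(-2*sin(t)^2 - 2*sin(t) + 2)^2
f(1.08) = 4.55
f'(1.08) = -8.98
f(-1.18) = -2.80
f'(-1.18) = 0.85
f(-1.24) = -2.85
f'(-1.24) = 0.79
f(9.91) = -2.40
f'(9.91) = 0.11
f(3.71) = -2.40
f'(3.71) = -0.12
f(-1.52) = -3.00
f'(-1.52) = 0.15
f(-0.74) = -2.46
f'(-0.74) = 0.52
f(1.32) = 3.31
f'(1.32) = -2.66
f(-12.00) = -17.09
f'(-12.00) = -170.37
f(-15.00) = -2.44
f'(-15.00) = -0.45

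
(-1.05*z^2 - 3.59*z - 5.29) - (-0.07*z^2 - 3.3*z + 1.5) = -0.98*z^2 - 0.29*z - 6.79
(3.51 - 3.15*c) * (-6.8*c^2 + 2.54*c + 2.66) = 21.42*c^3 - 31.869*c^2 + 0.5364*c + 9.3366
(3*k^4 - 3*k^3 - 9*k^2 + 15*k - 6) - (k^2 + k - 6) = 3*k^4 - 3*k^3 - 10*k^2 + 14*k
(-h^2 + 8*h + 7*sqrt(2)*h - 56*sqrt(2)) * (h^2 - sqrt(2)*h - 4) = -h^4 + 8*h^3 + 8*sqrt(2)*h^3 - 64*sqrt(2)*h^2 - 10*h^2 - 28*sqrt(2)*h + 80*h + 224*sqrt(2)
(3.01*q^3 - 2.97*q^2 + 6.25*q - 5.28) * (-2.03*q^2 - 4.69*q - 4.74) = -6.1103*q^5 - 8.0878*q^4 - 13.0256*q^3 - 4.5163*q^2 - 4.8618*q + 25.0272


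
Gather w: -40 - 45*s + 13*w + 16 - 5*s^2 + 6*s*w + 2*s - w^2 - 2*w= -5*s^2 - 43*s - w^2 + w*(6*s + 11) - 24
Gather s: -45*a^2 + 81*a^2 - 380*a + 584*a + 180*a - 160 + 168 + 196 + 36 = 36*a^2 + 384*a + 240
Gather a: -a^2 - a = -a^2 - a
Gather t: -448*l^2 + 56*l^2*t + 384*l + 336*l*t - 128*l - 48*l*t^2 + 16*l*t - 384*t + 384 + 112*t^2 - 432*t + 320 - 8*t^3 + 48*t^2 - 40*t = -448*l^2 + 256*l - 8*t^3 + t^2*(160 - 48*l) + t*(56*l^2 + 352*l - 856) + 704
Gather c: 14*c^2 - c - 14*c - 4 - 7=14*c^2 - 15*c - 11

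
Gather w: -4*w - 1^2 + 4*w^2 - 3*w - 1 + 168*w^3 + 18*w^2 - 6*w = 168*w^3 + 22*w^2 - 13*w - 2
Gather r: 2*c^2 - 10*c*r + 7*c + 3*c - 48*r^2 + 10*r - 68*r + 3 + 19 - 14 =2*c^2 + 10*c - 48*r^2 + r*(-10*c - 58) + 8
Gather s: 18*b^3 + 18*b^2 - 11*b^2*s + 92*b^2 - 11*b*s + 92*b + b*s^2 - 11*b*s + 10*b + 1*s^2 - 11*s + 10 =18*b^3 + 110*b^2 + 102*b + s^2*(b + 1) + s*(-11*b^2 - 22*b - 11) + 10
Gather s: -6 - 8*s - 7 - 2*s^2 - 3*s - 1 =-2*s^2 - 11*s - 14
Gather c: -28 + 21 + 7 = 0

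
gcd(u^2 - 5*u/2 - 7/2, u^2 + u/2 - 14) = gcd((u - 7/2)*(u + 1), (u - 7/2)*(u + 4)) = u - 7/2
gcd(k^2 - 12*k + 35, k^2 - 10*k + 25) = k - 5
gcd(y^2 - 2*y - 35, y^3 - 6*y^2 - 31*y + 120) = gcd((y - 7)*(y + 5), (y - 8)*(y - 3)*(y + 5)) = y + 5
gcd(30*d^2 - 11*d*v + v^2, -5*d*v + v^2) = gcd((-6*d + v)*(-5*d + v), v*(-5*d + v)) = -5*d + v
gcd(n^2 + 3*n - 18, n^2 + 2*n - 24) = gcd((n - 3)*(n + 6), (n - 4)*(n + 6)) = n + 6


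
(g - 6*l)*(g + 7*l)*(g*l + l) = g^3*l + g^2*l^2 + g^2*l - 42*g*l^3 + g*l^2 - 42*l^3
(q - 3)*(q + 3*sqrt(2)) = q^2 - 3*q + 3*sqrt(2)*q - 9*sqrt(2)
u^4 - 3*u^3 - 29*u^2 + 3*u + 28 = (u - 7)*(u - 1)*(u + 1)*(u + 4)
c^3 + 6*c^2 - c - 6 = (c - 1)*(c + 1)*(c + 6)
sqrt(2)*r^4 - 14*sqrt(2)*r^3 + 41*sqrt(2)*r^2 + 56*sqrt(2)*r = r*(r - 8)*(r - 7)*(sqrt(2)*r + sqrt(2))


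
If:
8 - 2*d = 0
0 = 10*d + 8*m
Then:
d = 4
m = -5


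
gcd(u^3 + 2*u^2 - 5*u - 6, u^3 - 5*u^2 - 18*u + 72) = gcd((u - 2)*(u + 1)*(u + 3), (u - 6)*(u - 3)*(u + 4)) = 1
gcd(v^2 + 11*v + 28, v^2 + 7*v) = v + 7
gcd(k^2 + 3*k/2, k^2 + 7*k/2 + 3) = k + 3/2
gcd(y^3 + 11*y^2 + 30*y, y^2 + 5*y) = y^2 + 5*y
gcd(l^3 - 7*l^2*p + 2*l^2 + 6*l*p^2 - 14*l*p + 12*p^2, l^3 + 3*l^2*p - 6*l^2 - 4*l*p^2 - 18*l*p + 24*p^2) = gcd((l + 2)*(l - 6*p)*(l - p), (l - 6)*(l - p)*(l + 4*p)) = -l + p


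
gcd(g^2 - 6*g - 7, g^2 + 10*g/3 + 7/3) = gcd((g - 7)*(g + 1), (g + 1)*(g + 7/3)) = g + 1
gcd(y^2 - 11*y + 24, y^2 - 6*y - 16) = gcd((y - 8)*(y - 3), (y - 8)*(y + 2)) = y - 8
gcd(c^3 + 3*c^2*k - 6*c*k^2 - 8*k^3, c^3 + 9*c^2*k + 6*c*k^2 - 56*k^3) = c^2 + 2*c*k - 8*k^2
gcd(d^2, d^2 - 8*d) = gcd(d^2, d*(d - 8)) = d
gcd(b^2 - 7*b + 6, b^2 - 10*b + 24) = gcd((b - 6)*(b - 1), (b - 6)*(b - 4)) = b - 6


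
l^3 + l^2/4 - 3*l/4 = l*(l - 3/4)*(l + 1)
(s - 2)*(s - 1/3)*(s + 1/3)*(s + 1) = s^4 - s^3 - 19*s^2/9 + s/9 + 2/9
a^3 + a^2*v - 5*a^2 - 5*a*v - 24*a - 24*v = (a - 8)*(a + 3)*(a + v)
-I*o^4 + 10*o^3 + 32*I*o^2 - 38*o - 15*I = (o + I)*(o + 3*I)*(o + 5*I)*(-I*o + 1)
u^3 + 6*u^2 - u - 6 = (u - 1)*(u + 1)*(u + 6)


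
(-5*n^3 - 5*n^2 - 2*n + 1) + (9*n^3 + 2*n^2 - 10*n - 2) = 4*n^3 - 3*n^2 - 12*n - 1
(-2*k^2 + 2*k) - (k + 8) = -2*k^2 + k - 8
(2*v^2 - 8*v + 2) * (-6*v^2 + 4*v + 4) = -12*v^4 + 56*v^3 - 36*v^2 - 24*v + 8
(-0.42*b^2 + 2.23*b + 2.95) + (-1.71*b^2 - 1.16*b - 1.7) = -2.13*b^2 + 1.07*b + 1.25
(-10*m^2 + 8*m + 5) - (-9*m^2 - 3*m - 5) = -m^2 + 11*m + 10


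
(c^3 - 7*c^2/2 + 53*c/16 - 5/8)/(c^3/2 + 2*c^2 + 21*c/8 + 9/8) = (16*c^3 - 56*c^2 + 53*c - 10)/(2*(4*c^3 + 16*c^2 + 21*c + 9))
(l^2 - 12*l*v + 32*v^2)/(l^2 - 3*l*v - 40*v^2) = (l - 4*v)/(l + 5*v)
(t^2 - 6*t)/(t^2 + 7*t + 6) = t*(t - 6)/(t^2 + 7*t + 6)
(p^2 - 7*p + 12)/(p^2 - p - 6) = (p - 4)/(p + 2)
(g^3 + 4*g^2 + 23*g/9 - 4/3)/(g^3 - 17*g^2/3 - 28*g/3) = (g^2 + 8*g/3 - 1)/(g*(g - 7))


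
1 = 1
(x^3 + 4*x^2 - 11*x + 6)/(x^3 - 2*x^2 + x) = (x + 6)/x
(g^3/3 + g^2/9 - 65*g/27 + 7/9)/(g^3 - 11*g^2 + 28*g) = (9*g^3 + 3*g^2 - 65*g + 21)/(27*g*(g^2 - 11*g + 28))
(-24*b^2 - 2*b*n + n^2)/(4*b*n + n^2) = (-6*b + n)/n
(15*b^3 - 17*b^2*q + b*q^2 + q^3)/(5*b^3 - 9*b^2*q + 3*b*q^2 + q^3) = (-3*b + q)/(-b + q)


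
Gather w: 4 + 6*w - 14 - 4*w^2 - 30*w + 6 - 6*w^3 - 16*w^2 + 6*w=-6*w^3 - 20*w^2 - 18*w - 4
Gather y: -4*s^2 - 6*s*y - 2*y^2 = -4*s^2 - 6*s*y - 2*y^2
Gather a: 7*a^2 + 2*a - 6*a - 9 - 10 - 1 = 7*a^2 - 4*a - 20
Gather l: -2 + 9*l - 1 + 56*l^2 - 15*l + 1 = 56*l^2 - 6*l - 2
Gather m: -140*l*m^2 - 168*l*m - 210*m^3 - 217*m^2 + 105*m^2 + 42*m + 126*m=-210*m^3 + m^2*(-140*l - 112) + m*(168 - 168*l)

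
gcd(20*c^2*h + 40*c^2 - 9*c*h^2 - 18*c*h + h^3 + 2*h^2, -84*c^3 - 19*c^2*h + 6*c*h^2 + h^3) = 4*c - h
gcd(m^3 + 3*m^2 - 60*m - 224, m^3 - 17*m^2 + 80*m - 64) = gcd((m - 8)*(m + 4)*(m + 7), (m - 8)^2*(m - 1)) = m - 8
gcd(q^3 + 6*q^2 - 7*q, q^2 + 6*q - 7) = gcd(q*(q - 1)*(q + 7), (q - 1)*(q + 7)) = q^2 + 6*q - 7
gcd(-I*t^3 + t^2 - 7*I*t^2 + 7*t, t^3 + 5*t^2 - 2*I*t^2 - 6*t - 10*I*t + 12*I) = 1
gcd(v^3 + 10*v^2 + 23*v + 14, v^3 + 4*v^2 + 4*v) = v + 2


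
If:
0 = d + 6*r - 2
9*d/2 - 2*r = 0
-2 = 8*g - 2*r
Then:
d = 4/29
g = -5/29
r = 9/29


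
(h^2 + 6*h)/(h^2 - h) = (h + 6)/(h - 1)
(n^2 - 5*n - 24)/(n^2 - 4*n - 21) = (n - 8)/(n - 7)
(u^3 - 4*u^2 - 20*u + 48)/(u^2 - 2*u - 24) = u - 2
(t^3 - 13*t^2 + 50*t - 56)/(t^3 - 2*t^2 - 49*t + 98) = (t - 4)/(t + 7)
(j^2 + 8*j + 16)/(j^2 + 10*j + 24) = (j + 4)/(j + 6)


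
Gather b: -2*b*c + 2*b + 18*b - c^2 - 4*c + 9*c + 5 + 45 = b*(20 - 2*c) - c^2 + 5*c + 50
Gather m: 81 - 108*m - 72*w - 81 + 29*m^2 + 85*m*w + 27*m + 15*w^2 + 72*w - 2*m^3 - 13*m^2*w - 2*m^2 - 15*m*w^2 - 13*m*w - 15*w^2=-2*m^3 + m^2*(27 - 13*w) + m*(-15*w^2 + 72*w - 81)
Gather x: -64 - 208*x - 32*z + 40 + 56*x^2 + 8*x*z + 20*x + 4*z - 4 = 56*x^2 + x*(8*z - 188) - 28*z - 28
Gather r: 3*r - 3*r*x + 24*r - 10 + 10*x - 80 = r*(27 - 3*x) + 10*x - 90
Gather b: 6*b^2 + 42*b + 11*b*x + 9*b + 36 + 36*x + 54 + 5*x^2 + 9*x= 6*b^2 + b*(11*x + 51) + 5*x^2 + 45*x + 90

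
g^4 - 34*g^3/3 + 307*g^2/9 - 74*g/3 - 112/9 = (g - 7)*(g - 8/3)*(g - 2)*(g + 1/3)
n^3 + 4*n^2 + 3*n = n*(n + 1)*(n + 3)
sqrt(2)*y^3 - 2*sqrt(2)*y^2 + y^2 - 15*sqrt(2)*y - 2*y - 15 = (y - 5)*(y + 3)*(sqrt(2)*y + 1)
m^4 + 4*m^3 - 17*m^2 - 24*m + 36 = (m - 3)*(m - 1)*(m + 2)*(m + 6)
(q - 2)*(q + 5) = q^2 + 3*q - 10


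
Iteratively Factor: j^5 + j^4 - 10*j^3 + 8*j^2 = (j - 1)*(j^4 + 2*j^3 - 8*j^2) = j*(j - 1)*(j^3 + 2*j^2 - 8*j) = j*(j - 1)*(j + 4)*(j^2 - 2*j) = j^2*(j - 1)*(j + 4)*(j - 2)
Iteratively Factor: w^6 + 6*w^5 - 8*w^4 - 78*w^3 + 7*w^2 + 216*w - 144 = (w - 1)*(w^5 + 7*w^4 - w^3 - 79*w^2 - 72*w + 144) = (w - 3)*(w - 1)*(w^4 + 10*w^3 + 29*w^2 + 8*w - 48) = (w - 3)*(w - 1)*(w + 4)*(w^3 + 6*w^2 + 5*w - 12) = (w - 3)*(w - 1)^2*(w + 4)*(w^2 + 7*w + 12) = (w - 3)*(w - 1)^2*(w + 3)*(w + 4)*(w + 4)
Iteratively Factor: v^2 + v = (v)*(v + 1)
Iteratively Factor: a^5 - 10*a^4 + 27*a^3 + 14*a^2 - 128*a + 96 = (a - 3)*(a^4 - 7*a^3 + 6*a^2 + 32*a - 32) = (a - 3)*(a - 1)*(a^3 - 6*a^2 + 32) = (a - 4)*(a - 3)*(a - 1)*(a^2 - 2*a - 8) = (a - 4)*(a - 3)*(a - 1)*(a + 2)*(a - 4)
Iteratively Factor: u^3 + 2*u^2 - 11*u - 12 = (u + 4)*(u^2 - 2*u - 3) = (u + 1)*(u + 4)*(u - 3)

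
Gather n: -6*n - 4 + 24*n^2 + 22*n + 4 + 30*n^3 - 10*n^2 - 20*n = 30*n^3 + 14*n^2 - 4*n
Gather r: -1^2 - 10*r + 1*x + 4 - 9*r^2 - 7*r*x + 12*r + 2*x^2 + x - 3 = -9*r^2 + r*(2 - 7*x) + 2*x^2 + 2*x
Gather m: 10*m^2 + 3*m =10*m^2 + 3*m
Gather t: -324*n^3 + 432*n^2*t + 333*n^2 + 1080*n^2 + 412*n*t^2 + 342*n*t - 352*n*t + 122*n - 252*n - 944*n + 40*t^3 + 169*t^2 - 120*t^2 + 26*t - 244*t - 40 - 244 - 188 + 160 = -324*n^3 + 1413*n^2 - 1074*n + 40*t^3 + t^2*(412*n + 49) + t*(432*n^2 - 10*n - 218) - 312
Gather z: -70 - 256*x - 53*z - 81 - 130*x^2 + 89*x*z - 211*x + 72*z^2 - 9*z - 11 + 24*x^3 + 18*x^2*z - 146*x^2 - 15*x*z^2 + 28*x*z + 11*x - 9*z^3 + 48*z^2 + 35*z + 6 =24*x^3 - 276*x^2 - 456*x - 9*z^3 + z^2*(120 - 15*x) + z*(18*x^2 + 117*x - 27) - 156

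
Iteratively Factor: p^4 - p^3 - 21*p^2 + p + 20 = (p + 4)*(p^3 - 5*p^2 - p + 5) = (p - 1)*(p + 4)*(p^2 - 4*p - 5) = (p - 1)*(p + 1)*(p + 4)*(p - 5)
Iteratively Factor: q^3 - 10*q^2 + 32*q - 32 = (q - 4)*(q^2 - 6*q + 8) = (q - 4)*(q - 2)*(q - 4)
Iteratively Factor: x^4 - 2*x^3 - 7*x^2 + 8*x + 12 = (x + 2)*(x^3 - 4*x^2 + x + 6) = (x + 1)*(x + 2)*(x^2 - 5*x + 6) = (x - 3)*(x + 1)*(x + 2)*(x - 2)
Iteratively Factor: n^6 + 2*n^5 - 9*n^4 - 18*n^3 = (n - 3)*(n^5 + 5*n^4 + 6*n^3) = n*(n - 3)*(n^4 + 5*n^3 + 6*n^2) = n*(n - 3)*(n + 2)*(n^3 + 3*n^2) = n^2*(n - 3)*(n + 2)*(n^2 + 3*n) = n^2*(n - 3)*(n + 2)*(n + 3)*(n)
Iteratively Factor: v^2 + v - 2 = (v + 2)*(v - 1)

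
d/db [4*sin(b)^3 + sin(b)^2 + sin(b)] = (12*sin(b)^2 + 2*sin(b) + 1)*cos(b)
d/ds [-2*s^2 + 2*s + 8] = 2 - 4*s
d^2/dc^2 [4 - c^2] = -2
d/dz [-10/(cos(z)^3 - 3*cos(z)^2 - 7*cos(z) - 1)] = 10*(-3*cos(z)^2 + 6*cos(z) + 7)*sin(z)/(-cos(z)^3 + 3*cos(z)^2 + 7*cos(z) + 1)^2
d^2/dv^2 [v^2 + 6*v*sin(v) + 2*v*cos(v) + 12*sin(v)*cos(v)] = -6*v*sin(v) - 2*v*cos(v) - 4*sin(v) - 24*sin(2*v) + 12*cos(v) + 2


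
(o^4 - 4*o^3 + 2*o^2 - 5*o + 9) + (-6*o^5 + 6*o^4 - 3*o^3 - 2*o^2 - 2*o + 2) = -6*o^5 + 7*o^4 - 7*o^3 - 7*o + 11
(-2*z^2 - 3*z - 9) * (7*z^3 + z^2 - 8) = -14*z^5 - 23*z^4 - 66*z^3 + 7*z^2 + 24*z + 72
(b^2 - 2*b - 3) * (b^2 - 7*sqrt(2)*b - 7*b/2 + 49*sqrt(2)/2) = b^4 - 7*sqrt(2)*b^3 - 11*b^3/2 + 4*b^2 + 77*sqrt(2)*b^2/2 - 28*sqrt(2)*b + 21*b/2 - 147*sqrt(2)/2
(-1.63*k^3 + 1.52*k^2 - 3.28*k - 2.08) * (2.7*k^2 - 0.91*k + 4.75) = -4.401*k^5 + 5.5873*k^4 - 17.9817*k^3 + 4.5888*k^2 - 13.6872*k - 9.88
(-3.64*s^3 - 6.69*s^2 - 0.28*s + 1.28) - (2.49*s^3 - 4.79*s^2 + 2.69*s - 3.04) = -6.13*s^3 - 1.9*s^2 - 2.97*s + 4.32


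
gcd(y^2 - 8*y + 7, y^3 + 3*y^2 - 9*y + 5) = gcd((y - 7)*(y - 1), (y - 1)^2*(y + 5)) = y - 1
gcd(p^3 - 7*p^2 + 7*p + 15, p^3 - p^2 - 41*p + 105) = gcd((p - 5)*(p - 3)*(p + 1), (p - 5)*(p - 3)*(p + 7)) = p^2 - 8*p + 15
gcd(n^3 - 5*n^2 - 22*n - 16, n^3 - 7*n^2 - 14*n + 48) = n - 8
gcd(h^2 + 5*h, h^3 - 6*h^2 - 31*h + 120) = h + 5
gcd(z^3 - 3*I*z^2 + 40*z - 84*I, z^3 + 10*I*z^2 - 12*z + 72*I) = z^2 + 4*I*z + 12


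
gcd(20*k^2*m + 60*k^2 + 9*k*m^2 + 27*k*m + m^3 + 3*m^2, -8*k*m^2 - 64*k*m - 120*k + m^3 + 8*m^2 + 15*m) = m + 3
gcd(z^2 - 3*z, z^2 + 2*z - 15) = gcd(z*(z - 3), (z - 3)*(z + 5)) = z - 3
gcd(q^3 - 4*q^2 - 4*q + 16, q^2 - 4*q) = q - 4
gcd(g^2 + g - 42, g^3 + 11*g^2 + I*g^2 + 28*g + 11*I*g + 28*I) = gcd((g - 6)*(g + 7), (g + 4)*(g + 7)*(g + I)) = g + 7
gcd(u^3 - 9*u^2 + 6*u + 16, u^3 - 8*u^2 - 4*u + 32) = u^2 - 10*u + 16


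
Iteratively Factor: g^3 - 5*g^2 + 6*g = (g)*(g^2 - 5*g + 6) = g*(g - 3)*(g - 2)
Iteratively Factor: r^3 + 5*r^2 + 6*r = (r + 3)*(r^2 + 2*r) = (r + 2)*(r + 3)*(r)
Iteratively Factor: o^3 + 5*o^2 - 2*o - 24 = (o + 4)*(o^2 + o - 6) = (o - 2)*(o + 4)*(o + 3)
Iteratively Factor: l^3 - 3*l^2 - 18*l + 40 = (l - 5)*(l^2 + 2*l - 8) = (l - 5)*(l + 4)*(l - 2)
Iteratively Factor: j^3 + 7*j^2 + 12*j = (j + 3)*(j^2 + 4*j) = j*(j + 3)*(j + 4)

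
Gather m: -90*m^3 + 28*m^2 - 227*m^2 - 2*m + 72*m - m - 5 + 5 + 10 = -90*m^3 - 199*m^2 + 69*m + 10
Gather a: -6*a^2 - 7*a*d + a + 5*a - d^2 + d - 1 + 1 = -6*a^2 + a*(6 - 7*d) - d^2 + d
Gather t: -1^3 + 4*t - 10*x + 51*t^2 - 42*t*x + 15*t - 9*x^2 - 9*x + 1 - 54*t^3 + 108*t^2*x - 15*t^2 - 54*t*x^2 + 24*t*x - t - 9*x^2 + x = -54*t^3 + t^2*(108*x + 36) + t*(-54*x^2 - 18*x + 18) - 18*x^2 - 18*x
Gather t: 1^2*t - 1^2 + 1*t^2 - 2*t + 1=t^2 - t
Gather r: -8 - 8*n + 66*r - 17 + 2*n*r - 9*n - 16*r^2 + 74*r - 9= -17*n - 16*r^2 + r*(2*n + 140) - 34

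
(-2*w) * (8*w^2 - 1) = -16*w^3 + 2*w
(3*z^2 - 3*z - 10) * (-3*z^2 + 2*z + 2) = -9*z^4 + 15*z^3 + 30*z^2 - 26*z - 20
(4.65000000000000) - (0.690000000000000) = 3.96000000000000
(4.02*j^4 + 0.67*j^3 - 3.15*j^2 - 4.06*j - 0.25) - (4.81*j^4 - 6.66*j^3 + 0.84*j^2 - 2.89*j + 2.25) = -0.79*j^4 + 7.33*j^3 - 3.99*j^2 - 1.17*j - 2.5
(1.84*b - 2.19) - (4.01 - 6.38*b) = 8.22*b - 6.2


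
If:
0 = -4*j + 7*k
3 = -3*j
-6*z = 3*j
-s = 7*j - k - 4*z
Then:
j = -1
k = -4/7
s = 59/7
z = 1/2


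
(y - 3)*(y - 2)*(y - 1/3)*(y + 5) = y^4 - y^3/3 - 19*y^2 + 109*y/3 - 10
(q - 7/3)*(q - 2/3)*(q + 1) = q^3 - 2*q^2 - 13*q/9 + 14/9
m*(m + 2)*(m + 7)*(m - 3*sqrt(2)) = m^4 - 3*sqrt(2)*m^3 + 9*m^3 - 27*sqrt(2)*m^2 + 14*m^2 - 42*sqrt(2)*m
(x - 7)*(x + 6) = x^2 - x - 42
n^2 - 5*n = n*(n - 5)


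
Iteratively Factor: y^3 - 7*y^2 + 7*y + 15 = (y - 3)*(y^2 - 4*y - 5) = (y - 5)*(y - 3)*(y + 1)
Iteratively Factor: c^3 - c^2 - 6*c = (c + 2)*(c^2 - 3*c) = c*(c + 2)*(c - 3)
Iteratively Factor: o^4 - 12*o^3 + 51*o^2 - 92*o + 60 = (o - 5)*(o^3 - 7*o^2 + 16*o - 12) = (o - 5)*(o - 3)*(o^2 - 4*o + 4) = (o - 5)*(o - 3)*(o - 2)*(o - 2)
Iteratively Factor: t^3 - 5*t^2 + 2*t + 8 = (t - 4)*(t^2 - t - 2) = (t - 4)*(t - 2)*(t + 1)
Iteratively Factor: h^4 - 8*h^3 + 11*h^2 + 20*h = (h - 4)*(h^3 - 4*h^2 - 5*h) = h*(h - 4)*(h^2 - 4*h - 5) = h*(h - 4)*(h + 1)*(h - 5)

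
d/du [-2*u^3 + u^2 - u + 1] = -6*u^2 + 2*u - 1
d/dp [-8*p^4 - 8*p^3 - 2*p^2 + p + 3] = -32*p^3 - 24*p^2 - 4*p + 1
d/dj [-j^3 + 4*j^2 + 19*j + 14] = -3*j^2 + 8*j + 19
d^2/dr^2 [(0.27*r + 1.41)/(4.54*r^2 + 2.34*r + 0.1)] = ((0.27*r + 1.41)*(9.08*r + 2.34)*(18.16*r + 4.68) - (7.3548*r + 14.0664)*(4.54*r^2 + 2.34*r + 0.1))/(4.54*r^2 + 2.34*r + 0.1)^3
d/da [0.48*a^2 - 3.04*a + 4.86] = 0.96*a - 3.04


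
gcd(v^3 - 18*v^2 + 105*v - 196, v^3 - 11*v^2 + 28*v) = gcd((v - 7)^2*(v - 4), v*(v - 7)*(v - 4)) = v^2 - 11*v + 28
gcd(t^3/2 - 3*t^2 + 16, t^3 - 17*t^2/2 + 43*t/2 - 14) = t - 4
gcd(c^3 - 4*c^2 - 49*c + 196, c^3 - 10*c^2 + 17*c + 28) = c^2 - 11*c + 28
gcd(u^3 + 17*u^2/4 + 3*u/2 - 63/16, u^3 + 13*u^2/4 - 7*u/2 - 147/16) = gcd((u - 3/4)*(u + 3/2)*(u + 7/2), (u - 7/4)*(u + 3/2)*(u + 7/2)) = u^2 + 5*u + 21/4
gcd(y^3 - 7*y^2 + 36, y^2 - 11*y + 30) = y - 6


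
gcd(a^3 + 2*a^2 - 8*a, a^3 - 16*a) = a^2 + 4*a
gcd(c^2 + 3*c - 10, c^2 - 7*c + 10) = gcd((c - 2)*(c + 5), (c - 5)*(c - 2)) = c - 2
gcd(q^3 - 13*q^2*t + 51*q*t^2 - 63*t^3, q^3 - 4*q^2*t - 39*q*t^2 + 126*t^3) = q^2 - 10*q*t + 21*t^2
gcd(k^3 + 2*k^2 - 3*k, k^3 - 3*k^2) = k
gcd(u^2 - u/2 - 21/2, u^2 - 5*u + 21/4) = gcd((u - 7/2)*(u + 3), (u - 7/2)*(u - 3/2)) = u - 7/2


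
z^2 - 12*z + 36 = (z - 6)^2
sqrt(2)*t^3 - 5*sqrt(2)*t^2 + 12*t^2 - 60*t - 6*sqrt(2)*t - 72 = (t - 6)*(t + 6*sqrt(2))*(sqrt(2)*t + sqrt(2))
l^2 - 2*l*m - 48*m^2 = (l - 8*m)*(l + 6*m)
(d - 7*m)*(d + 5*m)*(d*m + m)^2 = d^4*m^2 - 2*d^3*m^3 + 2*d^3*m^2 - 35*d^2*m^4 - 4*d^2*m^3 + d^2*m^2 - 70*d*m^4 - 2*d*m^3 - 35*m^4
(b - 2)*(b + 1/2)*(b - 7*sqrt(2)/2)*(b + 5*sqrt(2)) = b^4 - 3*b^3/2 + 3*sqrt(2)*b^3/2 - 36*b^2 - 9*sqrt(2)*b^2/4 - 3*sqrt(2)*b/2 + 105*b/2 + 35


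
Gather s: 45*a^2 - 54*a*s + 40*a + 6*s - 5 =45*a^2 + 40*a + s*(6 - 54*a) - 5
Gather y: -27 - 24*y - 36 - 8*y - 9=-32*y - 72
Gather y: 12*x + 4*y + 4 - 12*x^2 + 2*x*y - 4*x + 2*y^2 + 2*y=-12*x^2 + 8*x + 2*y^2 + y*(2*x + 6) + 4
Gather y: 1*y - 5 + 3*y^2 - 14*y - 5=3*y^2 - 13*y - 10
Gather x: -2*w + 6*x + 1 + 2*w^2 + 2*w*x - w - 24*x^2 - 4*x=2*w^2 - 3*w - 24*x^2 + x*(2*w + 2) + 1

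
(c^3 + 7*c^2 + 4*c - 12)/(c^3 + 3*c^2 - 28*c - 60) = (c - 1)/(c - 5)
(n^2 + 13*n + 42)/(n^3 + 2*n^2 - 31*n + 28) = (n + 6)/(n^2 - 5*n + 4)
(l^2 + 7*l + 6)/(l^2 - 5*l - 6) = (l + 6)/(l - 6)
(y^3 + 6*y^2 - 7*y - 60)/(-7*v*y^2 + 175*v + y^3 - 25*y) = (y^2 + y - 12)/(-7*v*y + 35*v + y^2 - 5*y)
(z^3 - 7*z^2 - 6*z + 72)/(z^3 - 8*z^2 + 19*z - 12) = (z^2 - 3*z - 18)/(z^2 - 4*z + 3)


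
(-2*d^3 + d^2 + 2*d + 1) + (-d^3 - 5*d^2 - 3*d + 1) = -3*d^3 - 4*d^2 - d + 2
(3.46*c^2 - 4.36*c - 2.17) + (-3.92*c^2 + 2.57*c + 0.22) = -0.46*c^2 - 1.79*c - 1.95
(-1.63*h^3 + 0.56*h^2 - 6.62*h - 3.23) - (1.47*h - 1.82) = -1.63*h^3 + 0.56*h^2 - 8.09*h - 1.41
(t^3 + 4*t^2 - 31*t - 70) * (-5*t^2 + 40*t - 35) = -5*t^5 + 20*t^4 + 280*t^3 - 1030*t^2 - 1715*t + 2450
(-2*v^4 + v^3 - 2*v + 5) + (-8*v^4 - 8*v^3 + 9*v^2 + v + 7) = -10*v^4 - 7*v^3 + 9*v^2 - v + 12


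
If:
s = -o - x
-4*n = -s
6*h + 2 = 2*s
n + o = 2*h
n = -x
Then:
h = -1/7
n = 1/7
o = -3/7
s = 4/7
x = -1/7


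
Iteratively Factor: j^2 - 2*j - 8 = (j + 2)*(j - 4)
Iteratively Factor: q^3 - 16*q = (q - 4)*(q^2 + 4*q) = q*(q - 4)*(q + 4)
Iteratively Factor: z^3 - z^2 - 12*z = (z)*(z^2 - z - 12) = z*(z - 4)*(z + 3)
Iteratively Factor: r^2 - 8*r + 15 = (r - 5)*(r - 3)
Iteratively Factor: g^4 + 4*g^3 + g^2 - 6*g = (g - 1)*(g^3 + 5*g^2 + 6*g) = (g - 1)*(g + 2)*(g^2 + 3*g) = g*(g - 1)*(g + 2)*(g + 3)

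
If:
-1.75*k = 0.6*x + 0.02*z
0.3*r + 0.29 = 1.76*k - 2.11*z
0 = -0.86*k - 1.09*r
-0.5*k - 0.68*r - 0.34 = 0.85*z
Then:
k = -0.29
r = 0.23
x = 0.86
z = -0.41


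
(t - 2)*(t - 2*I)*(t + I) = t^3 - 2*t^2 - I*t^2 + 2*t + 2*I*t - 4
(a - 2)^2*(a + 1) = a^3 - 3*a^2 + 4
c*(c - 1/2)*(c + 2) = c^3 + 3*c^2/2 - c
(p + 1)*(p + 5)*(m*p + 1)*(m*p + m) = m^2*p^4 + 7*m^2*p^3 + 11*m^2*p^2 + 5*m^2*p + m*p^3 + 7*m*p^2 + 11*m*p + 5*m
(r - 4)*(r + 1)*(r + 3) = r^3 - 13*r - 12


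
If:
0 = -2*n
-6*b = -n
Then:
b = 0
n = 0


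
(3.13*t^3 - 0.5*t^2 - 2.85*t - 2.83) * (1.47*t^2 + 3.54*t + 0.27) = 4.6011*t^5 + 10.3452*t^4 - 5.1144*t^3 - 14.3841*t^2 - 10.7877*t - 0.7641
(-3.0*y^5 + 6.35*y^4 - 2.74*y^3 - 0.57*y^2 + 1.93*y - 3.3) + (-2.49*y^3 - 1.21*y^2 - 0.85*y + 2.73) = -3.0*y^5 + 6.35*y^4 - 5.23*y^3 - 1.78*y^2 + 1.08*y - 0.57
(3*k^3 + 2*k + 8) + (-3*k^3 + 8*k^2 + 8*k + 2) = 8*k^2 + 10*k + 10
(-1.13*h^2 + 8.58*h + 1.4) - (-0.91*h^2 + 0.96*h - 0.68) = -0.22*h^2 + 7.62*h + 2.08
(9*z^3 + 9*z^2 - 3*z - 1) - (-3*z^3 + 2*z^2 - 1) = 12*z^3 + 7*z^2 - 3*z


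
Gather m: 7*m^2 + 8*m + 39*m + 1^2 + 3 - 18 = 7*m^2 + 47*m - 14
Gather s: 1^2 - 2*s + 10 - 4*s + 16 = 27 - 6*s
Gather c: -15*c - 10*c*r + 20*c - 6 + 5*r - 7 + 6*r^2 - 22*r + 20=c*(5 - 10*r) + 6*r^2 - 17*r + 7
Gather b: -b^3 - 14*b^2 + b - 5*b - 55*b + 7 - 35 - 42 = -b^3 - 14*b^2 - 59*b - 70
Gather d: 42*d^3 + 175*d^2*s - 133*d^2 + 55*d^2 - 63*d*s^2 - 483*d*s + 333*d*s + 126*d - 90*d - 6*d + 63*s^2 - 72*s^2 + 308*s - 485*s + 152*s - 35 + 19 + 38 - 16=42*d^3 + d^2*(175*s - 78) + d*(-63*s^2 - 150*s + 30) - 9*s^2 - 25*s + 6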